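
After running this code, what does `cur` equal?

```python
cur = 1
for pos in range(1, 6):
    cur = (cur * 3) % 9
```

Let's trace through this code step by step.

Initialize: cur = 1
Entering loop: for pos in range(1, 6):

After execution: cur = 0
0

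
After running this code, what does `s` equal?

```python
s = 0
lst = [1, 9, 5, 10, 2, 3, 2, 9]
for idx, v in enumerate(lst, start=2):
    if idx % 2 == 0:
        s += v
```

Let's trace through this code step by step.

Initialize: s = 0
Initialize: lst = [1, 9, 5, 10, 2, 3, 2, 9]
Entering loop: for idx, v in enumerate(lst, start=2):

After execution: s = 10
10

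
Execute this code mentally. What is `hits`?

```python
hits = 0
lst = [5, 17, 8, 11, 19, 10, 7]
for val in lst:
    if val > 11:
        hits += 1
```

Let's trace through this code step by step.

Initialize: hits = 0
Initialize: lst = [5, 17, 8, 11, 19, 10, 7]
Entering loop: for val in lst:

After execution: hits = 2
2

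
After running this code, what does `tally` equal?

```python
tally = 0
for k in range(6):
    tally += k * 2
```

Let's trace through this code step by step.

Initialize: tally = 0
Entering loop: for k in range(6):

After execution: tally = 30
30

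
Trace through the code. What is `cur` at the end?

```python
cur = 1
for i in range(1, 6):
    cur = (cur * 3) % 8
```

Let's trace through this code step by step.

Initialize: cur = 1
Entering loop: for i in range(1, 6):

After execution: cur = 3
3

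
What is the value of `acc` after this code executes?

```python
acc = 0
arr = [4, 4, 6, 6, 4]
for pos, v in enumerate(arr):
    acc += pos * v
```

Let's trace through this code step by step.

Initialize: acc = 0
Initialize: arr = [4, 4, 6, 6, 4]
Entering loop: for pos, v in enumerate(arr):

After execution: acc = 50
50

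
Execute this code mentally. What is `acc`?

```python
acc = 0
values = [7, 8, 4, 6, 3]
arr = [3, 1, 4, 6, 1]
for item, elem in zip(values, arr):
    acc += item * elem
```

Let's trace through this code step by step.

Initialize: acc = 0
Initialize: values = [7, 8, 4, 6, 3]
Initialize: arr = [3, 1, 4, 6, 1]
Entering loop: for item, elem in zip(values, arr):

After execution: acc = 84
84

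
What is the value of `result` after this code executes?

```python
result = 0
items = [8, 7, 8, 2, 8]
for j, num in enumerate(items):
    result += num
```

Let's trace through this code step by step.

Initialize: result = 0
Initialize: items = [8, 7, 8, 2, 8]
Entering loop: for j, num in enumerate(items):

After execution: result = 33
33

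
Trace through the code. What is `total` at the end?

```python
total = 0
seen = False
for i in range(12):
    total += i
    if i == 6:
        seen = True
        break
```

Let's trace through this code step by step.

Initialize: total = 0
Initialize: seen = False
Entering loop: for i in range(12):

After execution: total = 21
21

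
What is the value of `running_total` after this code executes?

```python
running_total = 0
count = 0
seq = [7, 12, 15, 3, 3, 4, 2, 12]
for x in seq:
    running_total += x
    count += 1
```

Let's trace through this code step by step.

Initialize: running_total = 0
Initialize: count = 0
Initialize: seq = [7, 12, 15, 3, 3, 4, 2, 12]
Entering loop: for x in seq:

After execution: running_total = 58
58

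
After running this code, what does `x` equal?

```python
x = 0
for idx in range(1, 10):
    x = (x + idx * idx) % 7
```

Let's trace through this code step by step.

Initialize: x = 0
Entering loop: for idx in range(1, 10):

After execution: x = 5
5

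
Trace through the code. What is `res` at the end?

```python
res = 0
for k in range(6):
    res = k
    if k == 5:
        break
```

Let's trace through this code step by step.

Initialize: res = 0
Entering loop: for k in range(6):

After execution: res = 5
5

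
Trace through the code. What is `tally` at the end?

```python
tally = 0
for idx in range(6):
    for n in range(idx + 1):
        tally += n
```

Let's trace through this code step by step.

Initialize: tally = 0
Entering loop: for idx in range(6):

After execution: tally = 35
35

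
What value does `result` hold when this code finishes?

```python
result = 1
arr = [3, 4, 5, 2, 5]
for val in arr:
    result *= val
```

Let's trace through this code step by step.

Initialize: result = 1
Initialize: arr = [3, 4, 5, 2, 5]
Entering loop: for val in arr:

After execution: result = 600
600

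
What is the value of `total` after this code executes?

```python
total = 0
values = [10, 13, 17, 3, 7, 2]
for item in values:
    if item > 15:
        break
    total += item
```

Let's trace through this code step by step.

Initialize: total = 0
Initialize: values = [10, 13, 17, 3, 7, 2]
Entering loop: for item in values:

After execution: total = 23
23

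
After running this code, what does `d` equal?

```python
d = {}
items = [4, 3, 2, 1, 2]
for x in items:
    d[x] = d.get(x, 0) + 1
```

Let's trace through this code step by step.

Initialize: d = {}
Initialize: items = [4, 3, 2, 1, 2]
Entering loop: for x in items:

After execution: d = {4: 1, 3: 1, 2: 2, 1: 1}
{4: 1, 3: 1, 2: 2, 1: 1}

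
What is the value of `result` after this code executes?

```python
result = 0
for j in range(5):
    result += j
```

Let's trace through this code step by step.

Initialize: result = 0
Entering loop: for j in range(5):

After execution: result = 10
10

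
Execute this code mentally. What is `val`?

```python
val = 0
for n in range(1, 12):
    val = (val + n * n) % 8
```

Let's trace through this code step by step.

Initialize: val = 0
Entering loop: for n in range(1, 12):

After execution: val = 2
2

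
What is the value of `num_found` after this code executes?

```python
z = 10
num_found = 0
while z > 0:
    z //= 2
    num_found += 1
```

Let's trace through this code step by step.

Initialize: z = 10
Initialize: num_found = 0
Entering loop: while z > 0:

After execution: num_found = 4
4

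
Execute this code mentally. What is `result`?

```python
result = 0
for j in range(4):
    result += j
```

Let's trace through this code step by step.

Initialize: result = 0
Entering loop: for j in range(4):

After execution: result = 6
6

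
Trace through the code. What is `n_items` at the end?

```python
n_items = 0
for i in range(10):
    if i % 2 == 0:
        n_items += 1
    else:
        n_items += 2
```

Let's trace through this code step by step.

Initialize: n_items = 0
Entering loop: for i in range(10):

After execution: n_items = 15
15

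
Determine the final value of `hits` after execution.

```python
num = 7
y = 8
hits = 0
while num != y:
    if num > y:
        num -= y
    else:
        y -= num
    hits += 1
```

Let's trace through this code step by step.

Initialize: num = 7
Initialize: y = 8
Initialize: hits = 0
Entering loop: while num != y:

After execution: hits = 7
7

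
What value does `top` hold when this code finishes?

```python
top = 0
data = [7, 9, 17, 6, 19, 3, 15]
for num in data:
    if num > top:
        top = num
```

Let's trace through this code step by step.

Initialize: top = 0
Initialize: data = [7, 9, 17, 6, 19, 3, 15]
Entering loop: for num in data:

After execution: top = 19
19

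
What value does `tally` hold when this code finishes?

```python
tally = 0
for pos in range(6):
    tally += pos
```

Let's trace through this code step by step.

Initialize: tally = 0
Entering loop: for pos in range(6):

After execution: tally = 15
15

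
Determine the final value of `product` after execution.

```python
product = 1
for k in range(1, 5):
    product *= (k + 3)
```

Let's trace through this code step by step.

Initialize: product = 1
Entering loop: for k in range(1, 5):

After execution: product = 840
840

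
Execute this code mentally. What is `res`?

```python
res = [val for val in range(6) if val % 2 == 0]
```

Let's trace through this code step by step.

Initialize: res = [val for val in range(6) if val % 2 == 0]

After execution: res = [0, 2, 4]
[0, 2, 4]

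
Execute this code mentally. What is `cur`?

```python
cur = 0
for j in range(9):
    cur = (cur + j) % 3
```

Let's trace through this code step by step.

Initialize: cur = 0
Entering loop: for j in range(9):

After execution: cur = 0
0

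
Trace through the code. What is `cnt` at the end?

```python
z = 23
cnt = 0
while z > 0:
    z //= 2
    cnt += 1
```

Let's trace through this code step by step.

Initialize: z = 23
Initialize: cnt = 0
Entering loop: while z > 0:

After execution: cnt = 5
5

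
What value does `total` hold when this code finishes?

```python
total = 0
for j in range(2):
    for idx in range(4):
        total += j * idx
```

Let's trace through this code step by step.

Initialize: total = 0
Entering loop: for j in range(2):

After execution: total = 6
6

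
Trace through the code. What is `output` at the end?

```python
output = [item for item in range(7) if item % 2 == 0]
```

Let's trace through this code step by step.

Initialize: output = [item for item in range(7) if item % 2 == 0]

After execution: output = [0, 2, 4, 6]
[0, 2, 4, 6]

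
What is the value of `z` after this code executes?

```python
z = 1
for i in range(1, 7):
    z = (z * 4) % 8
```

Let's trace through this code step by step.

Initialize: z = 1
Entering loop: for i in range(1, 7):

After execution: z = 0
0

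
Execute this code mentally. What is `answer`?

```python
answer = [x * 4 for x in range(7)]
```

Let's trace through this code step by step.

Initialize: answer = [x * 4 for x in range(7)]

After execution: answer = [0, 4, 8, 12, 16, 20, 24]
[0, 4, 8, 12, 16, 20, 24]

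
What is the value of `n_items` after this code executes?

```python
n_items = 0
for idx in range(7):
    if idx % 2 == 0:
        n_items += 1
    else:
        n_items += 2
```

Let's trace through this code step by step.

Initialize: n_items = 0
Entering loop: for idx in range(7):

After execution: n_items = 10
10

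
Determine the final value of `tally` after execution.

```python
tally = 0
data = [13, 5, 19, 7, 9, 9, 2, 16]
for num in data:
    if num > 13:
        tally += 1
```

Let's trace through this code step by step.

Initialize: tally = 0
Initialize: data = [13, 5, 19, 7, 9, 9, 2, 16]
Entering loop: for num in data:

After execution: tally = 2
2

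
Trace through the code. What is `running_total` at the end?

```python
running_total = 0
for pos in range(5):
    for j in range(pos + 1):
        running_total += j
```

Let's trace through this code step by step.

Initialize: running_total = 0
Entering loop: for pos in range(5):

After execution: running_total = 20
20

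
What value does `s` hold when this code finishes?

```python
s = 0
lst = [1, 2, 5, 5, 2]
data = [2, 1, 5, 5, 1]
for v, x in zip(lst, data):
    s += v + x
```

Let's trace through this code step by step.

Initialize: s = 0
Initialize: lst = [1, 2, 5, 5, 2]
Initialize: data = [2, 1, 5, 5, 1]
Entering loop: for v, x in zip(lst, data):

After execution: s = 29
29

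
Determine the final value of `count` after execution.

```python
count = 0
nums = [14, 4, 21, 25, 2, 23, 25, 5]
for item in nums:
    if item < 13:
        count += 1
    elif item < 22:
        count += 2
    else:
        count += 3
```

Let's trace through this code step by step.

Initialize: count = 0
Initialize: nums = [14, 4, 21, 25, 2, 23, 25, 5]
Entering loop: for item in nums:

After execution: count = 16
16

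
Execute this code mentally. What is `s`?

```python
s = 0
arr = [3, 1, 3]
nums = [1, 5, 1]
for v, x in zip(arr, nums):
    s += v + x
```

Let's trace through this code step by step.

Initialize: s = 0
Initialize: arr = [3, 1, 3]
Initialize: nums = [1, 5, 1]
Entering loop: for v, x in zip(arr, nums):

After execution: s = 14
14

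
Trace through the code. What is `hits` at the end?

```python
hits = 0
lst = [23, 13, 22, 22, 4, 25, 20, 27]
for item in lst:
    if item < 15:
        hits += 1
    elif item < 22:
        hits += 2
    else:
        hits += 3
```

Let's trace through this code step by step.

Initialize: hits = 0
Initialize: lst = [23, 13, 22, 22, 4, 25, 20, 27]
Entering loop: for item in lst:

After execution: hits = 19
19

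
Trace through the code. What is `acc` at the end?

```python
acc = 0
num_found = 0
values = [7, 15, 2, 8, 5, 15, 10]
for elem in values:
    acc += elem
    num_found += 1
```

Let's trace through this code step by step.

Initialize: acc = 0
Initialize: num_found = 0
Initialize: values = [7, 15, 2, 8, 5, 15, 10]
Entering loop: for elem in values:

After execution: acc = 62
62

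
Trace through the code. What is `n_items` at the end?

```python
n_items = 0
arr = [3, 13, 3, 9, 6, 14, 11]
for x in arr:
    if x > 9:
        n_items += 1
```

Let's trace through this code step by step.

Initialize: n_items = 0
Initialize: arr = [3, 13, 3, 9, 6, 14, 11]
Entering loop: for x in arr:

After execution: n_items = 3
3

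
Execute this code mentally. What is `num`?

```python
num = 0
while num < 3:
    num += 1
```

Let's trace through this code step by step.

Initialize: num = 0
Entering loop: while num < 3:

After execution: num = 3
3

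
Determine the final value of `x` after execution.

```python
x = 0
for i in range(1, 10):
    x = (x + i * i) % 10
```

Let's trace through this code step by step.

Initialize: x = 0
Entering loop: for i in range(1, 10):

After execution: x = 5
5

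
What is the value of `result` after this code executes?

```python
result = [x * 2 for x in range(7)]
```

Let's trace through this code step by step.

Initialize: result = [x * 2 for x in range(7)]

After execution: result = [0, 2, 4, 6, 8, 10, 12]
[0, 2, 4, 6, 8, 10, 12]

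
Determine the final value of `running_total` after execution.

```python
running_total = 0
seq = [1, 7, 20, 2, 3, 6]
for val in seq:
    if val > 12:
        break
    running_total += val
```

Let's trace through this code step by step.

Initialize: running_total = 0
Initialize: seq = [1, 7, 20, 2, 3, 6]
Entering loop: for val in seq:

After execution: running_total = 8
8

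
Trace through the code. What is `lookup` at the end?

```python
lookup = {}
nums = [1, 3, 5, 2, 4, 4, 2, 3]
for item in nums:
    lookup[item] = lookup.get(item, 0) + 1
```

Let's trace through this code step by step.

Initialize: lookup = {}
Initialize: nums = [1, 3, 5, 2, 4, 4, 2, 3]
Entering loop: for item in nums:

After execution: lookup = {1: 1, 3: 2, 5: 1, 2: 2, 4: 2}
{1: 1, 3: 2, 5: 1, 2: 2, 4: 2}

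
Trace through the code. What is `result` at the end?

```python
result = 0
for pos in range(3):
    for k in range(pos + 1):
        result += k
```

Let's trace through this code step by step.

Initialize: result = 0
Entering loop: for pos in range(3):

After execution: result = 4
4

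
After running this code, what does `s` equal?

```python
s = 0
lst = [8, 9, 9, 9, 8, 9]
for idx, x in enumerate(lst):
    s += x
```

Let's trace through this code step by step.

Initialize: s = 0
Initialize: lst = [8, 9, 9, 9, 8, 9]
Entering loop: for idx, x in enumerate(lst):

After execution: s = 52
52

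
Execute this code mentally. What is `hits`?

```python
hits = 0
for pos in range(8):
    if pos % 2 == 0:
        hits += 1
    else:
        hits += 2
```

Let's trace through this code step by step.

Initialize: hits = 0
Entering loop: for pos in range(8):

After execution: hits = 12
12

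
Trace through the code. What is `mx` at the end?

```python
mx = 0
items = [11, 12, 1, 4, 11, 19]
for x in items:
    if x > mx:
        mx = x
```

Let's trace through this code step by step.

Initialize: mx = 0
Initialize: items = [11, 12, 1, 4, 11, 19]
Entering loop: for x in items:

After execution: mx = 19
19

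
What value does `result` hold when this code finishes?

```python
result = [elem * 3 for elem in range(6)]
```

Let's trace through this code step by step.

Initialize: result = [elem * 3 for elem in range(6)]

After execution: result = [0, 3, 6, 9, 12, 15]
[0, 3, 6, 9, 12, 15]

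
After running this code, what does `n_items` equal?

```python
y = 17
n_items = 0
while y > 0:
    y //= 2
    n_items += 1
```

Let's trace through this code step by step.

Initialize: y = 17
Initialize: n_items = 0
Entering loop: while y > 0:

After execution: n_items = 5
5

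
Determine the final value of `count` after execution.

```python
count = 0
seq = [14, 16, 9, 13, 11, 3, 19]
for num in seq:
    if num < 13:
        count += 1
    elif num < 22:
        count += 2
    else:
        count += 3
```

Let's trace through this code step by step.

Initialize: count = 0
Initialize: seq = [14, 16, 9, 13, 11, 3, 19]
Entering loop: for num in seq:

After execution: count = 11
11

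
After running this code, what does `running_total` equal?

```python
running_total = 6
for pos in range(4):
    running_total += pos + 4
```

Let's trace through this code step by step.

Initialize: running_total = 6
Entering loop: for pos in range(4):

After execution: running_total = 28
28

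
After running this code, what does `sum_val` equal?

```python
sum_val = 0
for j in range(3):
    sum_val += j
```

Let's trace through this code step by step.

Initialize: sum_val = 0
Entering loop: for j in range(3):

After execution: sum_val = 3
3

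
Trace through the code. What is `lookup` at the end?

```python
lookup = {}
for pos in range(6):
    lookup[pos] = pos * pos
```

Let's trace through this code step by step.

Initialize: lookup = {}
Entering loop: for pos in range(6):

After execution: lookup = {0: 0, 1: 1, 2: 4, 3: 9, 4: 16, 5: 25}
{0: 0, 1: 1, 2: 4, 3: 9, 4: 16, 5: 25}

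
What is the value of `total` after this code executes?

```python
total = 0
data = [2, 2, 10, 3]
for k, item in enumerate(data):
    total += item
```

Let's trace through this code step by step.

Initialize: total = 0
Initialize: data = [2, 2, 10, 3]
Entering loop: for k, item in enumerate(data):

After execution: total = 17
17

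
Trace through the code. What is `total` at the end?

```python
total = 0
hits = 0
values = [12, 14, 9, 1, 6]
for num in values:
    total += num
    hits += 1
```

Let's trace through this code step by step.

Initialize: total = 0
Initialize: hits = 0
Initialize: values = [12, 14, 9, 1, 6]
Entering loop: for num in values:

After execution: total = 42
42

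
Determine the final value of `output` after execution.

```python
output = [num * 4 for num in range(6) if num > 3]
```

Let's trace through this code step by step.

Initialize: output = [num * 4 for num in range(6) if num > 3]

After execution: output = [16, 20]
[16, 20]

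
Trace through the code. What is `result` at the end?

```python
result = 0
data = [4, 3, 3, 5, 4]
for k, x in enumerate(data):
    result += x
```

Let's trace through this code step by step.

Initialize: result = 0
Initialize: data = [4, 3, 3, 5, 4]
Entering loop: for k, x in enumerate(data):

After execution: result = 19
19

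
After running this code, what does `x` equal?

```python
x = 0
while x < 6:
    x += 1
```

Let's trace through this code step by step.

Initialize: x = 0
Entering loop: while x < 6:

After execution: x = 6
6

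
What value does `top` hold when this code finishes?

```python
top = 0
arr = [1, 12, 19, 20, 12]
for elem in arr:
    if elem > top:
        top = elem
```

Let's trace through this code step by step.

Initialize: top = 0
Initialize: arr = [1, 12, 19, 20, 12]
Entering loop: for elem in arr:

After execution: top = 20
20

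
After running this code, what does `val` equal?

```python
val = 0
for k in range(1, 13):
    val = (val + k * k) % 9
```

Let's trace through this code step by step.

Initialize: val = 0
Entering loop: for k in range(1, 13):

After execution: val = 2
2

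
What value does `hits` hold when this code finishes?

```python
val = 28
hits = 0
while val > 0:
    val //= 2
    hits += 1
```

Let's trace through this code step by step.

Initialize: val = 28
Initialize: hits = 0
Entering loop: while val > 0:

After execution: hits = 5
5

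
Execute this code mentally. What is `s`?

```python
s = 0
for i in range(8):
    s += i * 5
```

Let's trace through this code step by step.

Initialize: s = 0
Entering loop: for i in range(8):

After execution: s = 140
140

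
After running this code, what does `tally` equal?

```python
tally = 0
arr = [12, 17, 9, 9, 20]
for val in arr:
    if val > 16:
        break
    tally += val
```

Let's trace through this code step by step.

Initialize: tally = 0
Initialize: arr = [12, 17, 9, 9, 20]
Entering loop: for val in arr:

After execution: tally = 12
12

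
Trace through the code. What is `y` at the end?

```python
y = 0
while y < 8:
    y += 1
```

Let's trace through this code step by step.

Initialize: y = 0
Entering loop: while y < 8:

After execution: y = 8
8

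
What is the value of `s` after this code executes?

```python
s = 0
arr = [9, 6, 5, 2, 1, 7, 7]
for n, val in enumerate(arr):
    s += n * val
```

Let's trace through this code step by step.

Initialize: s = 0
Initialize: arr = [9, 6, 5, 2, 1, 7, 7]
Entering loop: for n, val in enumerate(arr):

After execution: s = 103
103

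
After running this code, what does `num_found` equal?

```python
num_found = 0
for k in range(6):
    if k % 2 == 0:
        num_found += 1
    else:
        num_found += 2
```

Let's trace through this code step by step.

Initialize: num_found = 0
Entering loop: for k in range(6):

After execution: num_found = 9
9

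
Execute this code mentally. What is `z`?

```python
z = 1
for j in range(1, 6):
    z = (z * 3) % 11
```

Let's trace through this code step by step.

Initialize: z = 1
Entering loop: for j in range(1, 6):

After execution: z = 1
1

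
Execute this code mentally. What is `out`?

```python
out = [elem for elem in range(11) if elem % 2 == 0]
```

Let's trace through this code step by step.

Initialize: out = [elem for elem in range(11) if elem % 2 == 0]

After execution: out = [0, 2, 4, 6, 8, 10]
[0, 2, 4, 6, 8, 10]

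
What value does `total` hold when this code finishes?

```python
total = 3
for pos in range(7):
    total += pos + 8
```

Let's trace through this code step by step.

Initialize: total = 3
Entering loop: for pos in range(7):

After execution: total = 80
80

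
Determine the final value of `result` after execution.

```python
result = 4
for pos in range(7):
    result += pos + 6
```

Let's trace through this code step by step.

Initialize: result = 4
Entering loop: for pos in range(7):

After execution: result = 67
67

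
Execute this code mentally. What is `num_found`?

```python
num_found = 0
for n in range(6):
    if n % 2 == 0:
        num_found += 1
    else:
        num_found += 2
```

Let's trace through this code step by step.

Initialize: num_found = 0
Entering loop: for n in range(6):

After execution: num_found = 9
9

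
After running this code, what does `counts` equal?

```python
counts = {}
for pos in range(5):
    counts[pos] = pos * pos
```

Let's trace through this code step by step.

Initialize: counts = {}
Entering loop: for pos in range(5):

After execution: counts = {0: 0, 1: 1, 2: 4, 3: 9, 4: 16}
{0: 0, 1: 1, 2: 4, 3: 9, 4: 16}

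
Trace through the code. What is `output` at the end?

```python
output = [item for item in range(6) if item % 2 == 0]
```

Let's trace through this code step by step.

Initialize: output = [item for item in range(6) if item % 2 == 0]

After execution: output = [0, 2, 4]
[0, 2, 4]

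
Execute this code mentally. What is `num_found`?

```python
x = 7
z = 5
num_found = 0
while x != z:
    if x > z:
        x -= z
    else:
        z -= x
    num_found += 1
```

Let's trace through this code step by step.

Initialize: x = 7
Initialize: z = 5
Initialize: num_found = 0
Entering loop: while x != z:

After execution: num_found = 4
4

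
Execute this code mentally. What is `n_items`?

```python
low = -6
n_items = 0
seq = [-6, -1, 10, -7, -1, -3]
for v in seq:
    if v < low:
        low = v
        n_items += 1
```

Let's trace through this code step by step.

Initialize: low = -6
Initialize: n_items = 0
Initialize: seq = [-6, -1, 10, -7, -1, -3]
Entering loop: for v in seq:

After execution: n_items = 1
1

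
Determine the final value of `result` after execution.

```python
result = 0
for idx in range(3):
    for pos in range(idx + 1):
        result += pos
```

Let's trace through this code step by step.

Initialize: result = 0
Entering loop: for idx in range(3):

After execution: result = 4
4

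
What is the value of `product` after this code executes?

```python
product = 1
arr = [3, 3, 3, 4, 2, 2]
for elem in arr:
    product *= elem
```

Let's trace through this code step by step.

Initialize: product = 1
Initialize: arr = [3, 3, 3, 4, 2, 2]
Entering loop: for elem in arr:

After execution: product = 432
432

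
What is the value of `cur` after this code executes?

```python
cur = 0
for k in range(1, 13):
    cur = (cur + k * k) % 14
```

Let's trace through this code step by step.

Initialize: cur = 0
Entering loop: for k in range(1, 13):

After execution: cur = 6
6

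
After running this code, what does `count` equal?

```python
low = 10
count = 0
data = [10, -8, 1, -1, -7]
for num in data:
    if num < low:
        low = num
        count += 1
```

Let's trace through this code step by step.

Initialize: low = 10
Initialize: count = 0
Initialize: data = [10, -8, 1, -1, -7]
Entering loop: for num in data:

After execution: count = 1
1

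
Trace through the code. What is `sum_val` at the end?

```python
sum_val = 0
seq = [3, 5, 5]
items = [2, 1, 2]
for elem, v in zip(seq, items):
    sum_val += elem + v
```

Let's trace through this code step by step.

Initialize: sum_val = 0
Initialize: seq = [3, 5, 5]
Initialize: items = [2, 1, 2]
Entering loop: for elem, v in zip(seq, items):

After execution: sum_val = 18
18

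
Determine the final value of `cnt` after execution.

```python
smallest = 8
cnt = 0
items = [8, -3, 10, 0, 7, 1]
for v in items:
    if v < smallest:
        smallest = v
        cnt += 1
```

Let's trace through this code step by step.

Initialize: smallest = 8
Initialize: cnt = 0
Initialize: items = [8, -3, 10, 0, 7, 1]
Entering loop: for v in items:

After execution: cnt = 1
1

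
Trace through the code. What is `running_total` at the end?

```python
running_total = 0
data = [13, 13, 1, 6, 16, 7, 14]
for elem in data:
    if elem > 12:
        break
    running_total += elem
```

Let's trace through this code step by step.

Initialize: running_total = 0
Initialize: data = [13, 13, 1, 6, 16, 7, 14]
Entering loop: for elem in data:

After execution: running_total = 0
0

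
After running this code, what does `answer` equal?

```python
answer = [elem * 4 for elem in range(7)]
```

Let's trace through this code step by step.

Initialize: answer = [elem * 4 for elem in range(7)]

After execution: answer = [0, 4, 8, 12, 16, 20, 24]
[0, 4, 8, 12, 16, 20, 24]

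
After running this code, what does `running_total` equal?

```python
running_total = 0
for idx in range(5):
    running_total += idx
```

Let's trace through this code step by step.

Initialize: running_total = 0
Entering loop: for idx in range(5):

After execution: running_total = 10
10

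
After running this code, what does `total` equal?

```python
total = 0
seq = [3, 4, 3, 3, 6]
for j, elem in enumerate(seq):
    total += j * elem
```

Let's trace through this code step by step.

Initialize: total = 0
Initialize: seq = [3, 4, 3, 3, 6]
Entering loop: for j, elem in enumerate(seq):

After execution: total = 43
43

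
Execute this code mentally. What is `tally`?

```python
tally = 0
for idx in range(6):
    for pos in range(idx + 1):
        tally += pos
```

Let's trace through this code step by step.

Initialize: tally = 0
Entering loop: for idx in range(6):

After execution: tally = 35
35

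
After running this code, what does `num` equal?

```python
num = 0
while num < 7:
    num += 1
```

Let's trace through this code step by step.

Initialize: num = 0
Entering loop: while num < 7:

After execution: num = 7
7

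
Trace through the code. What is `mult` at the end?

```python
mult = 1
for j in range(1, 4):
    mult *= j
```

Let's trace through this code step by step.

Initialize: mult = 1
Entering loop: for j in range(1, 4):

After execution: mult = 6
6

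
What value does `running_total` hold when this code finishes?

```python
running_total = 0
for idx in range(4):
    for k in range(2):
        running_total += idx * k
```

Let's trace through this code step by step.

Initialize: running_total = 0
Entering loop: for idx in range(4):

After execution: running_total = 6
6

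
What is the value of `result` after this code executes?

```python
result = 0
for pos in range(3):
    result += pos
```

Let's trace through this code step by step.

Initialize: result = 0
Entering loop: for pos in range(3):

After execution: result = 3
3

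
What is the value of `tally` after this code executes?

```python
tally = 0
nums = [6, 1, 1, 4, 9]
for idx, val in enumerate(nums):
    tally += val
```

Let's trace through this code step by step.

Initialize: tally = 0
Initialize: nums = [6, 1, 1, 4, 9]
Entering loop: for idx, val in enumerate(nums):

After execution: tally = 21
21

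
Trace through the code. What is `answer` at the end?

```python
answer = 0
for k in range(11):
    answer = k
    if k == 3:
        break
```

Let's trace through this code step by step.

Initialize: answer = 0
Entering loop: for k in range(11):

After execution: answer = 3
3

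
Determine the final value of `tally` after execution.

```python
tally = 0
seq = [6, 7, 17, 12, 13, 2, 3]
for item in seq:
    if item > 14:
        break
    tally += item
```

Let's trace through this code step by step.

Initialize: tally = 0
Initialize: seq = [6, 7, 17, 12, 13, 2, 3]
Entering loop: for item in seq:

After execution: tally = 13
13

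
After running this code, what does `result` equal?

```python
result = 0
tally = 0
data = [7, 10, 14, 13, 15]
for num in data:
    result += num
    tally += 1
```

Let's trace through this code step by step.

Initialize: result = 0
Initialize: tally = 0
Initialize: data = [7, 10, 14, 13, 15]
Entering loop: for num in data:

After execution: result = 59
59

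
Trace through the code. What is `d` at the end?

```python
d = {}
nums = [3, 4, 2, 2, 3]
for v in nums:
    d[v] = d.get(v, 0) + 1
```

Let's trace through this code step by step.

Initialize: d = {}
Initialize: nums = [3, 4, 2, 2, 3]
Entering loop: for v in nums:

After execution: d = {3: 2, 4: 1, 2: 2}
{3: 2, 4: 1, 2: 2}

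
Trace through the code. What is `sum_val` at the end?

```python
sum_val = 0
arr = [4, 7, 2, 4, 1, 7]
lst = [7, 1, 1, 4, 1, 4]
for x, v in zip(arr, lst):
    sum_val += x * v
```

Let's trace through this code step by step.

Initialize: sum_val = 0
Initialize: arr = [4, 7, 2, 4, 1, 7]
Initialize: lst = [7, 1, 1, 4, 1, 4]
Entering loop: for x, v in zip(arr, lst):

After execution: sum_val = 82
82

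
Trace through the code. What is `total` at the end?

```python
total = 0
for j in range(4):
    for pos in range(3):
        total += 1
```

Let's trace through this code step by step.

Initialize: total = 0
Entering loop: for j in range(4):

After execution: total = 12
12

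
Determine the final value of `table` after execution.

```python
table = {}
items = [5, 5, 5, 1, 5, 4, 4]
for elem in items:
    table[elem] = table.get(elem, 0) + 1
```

Let's trace through this code step by step.

Initialize: table = {}
Initialize: items = [5, 5, 5, 1, 5, 4, 4]
Entering loop: for elem in items:

After execution: table = {5: 4, 1: 1, 4: 2}
{5: 4, 1: 1, 4: 2}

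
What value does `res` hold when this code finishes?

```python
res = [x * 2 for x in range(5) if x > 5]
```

Let's trace through this code step by step.

Initialize: res = [x * 2 for x in range(5) if x > 5]

After execution: res = []
[]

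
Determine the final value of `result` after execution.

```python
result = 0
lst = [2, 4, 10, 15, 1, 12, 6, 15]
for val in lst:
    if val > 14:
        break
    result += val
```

Let's trace through this code step by step.

Initialize: result = 0
Initialize: lst = [2, 4, 10, 15, 1, 12, 6, 15]
Entering loop: for val in lst:

After execution: result = 16
16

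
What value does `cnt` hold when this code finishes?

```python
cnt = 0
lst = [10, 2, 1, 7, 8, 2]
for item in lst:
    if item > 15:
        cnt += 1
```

Let's trace through this code step by step.

Initialize: cnt = 0
Initialize: lst = [10, 2, 1, 7, 8, 2]
Entering loop: for item in lst:

After execution: cnt = 0
0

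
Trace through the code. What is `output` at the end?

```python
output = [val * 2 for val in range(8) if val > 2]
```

Let's trace through this code step by step.

Initialize: output = [val * 2 for val in range(8) if val > 2]

After execution: output = [6, 8, 10, 12, 14]
[6, 8, 10, 12, 14]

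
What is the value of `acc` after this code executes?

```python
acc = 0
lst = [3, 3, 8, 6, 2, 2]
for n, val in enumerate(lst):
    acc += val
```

Let's trace through this code step by step.

Initialize: acc = 0
Initialize: lst = [3, 3, 8, 6, 2, 2]
Entering loop: for n, val in enumerate(lst):

After execution: acc = 24
24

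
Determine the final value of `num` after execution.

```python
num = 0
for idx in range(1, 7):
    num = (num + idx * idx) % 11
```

Let's trace through this code step by step.

Initialize: num = 0
Entering loop: for idx in range(1, 7):

After execution: num = 3
3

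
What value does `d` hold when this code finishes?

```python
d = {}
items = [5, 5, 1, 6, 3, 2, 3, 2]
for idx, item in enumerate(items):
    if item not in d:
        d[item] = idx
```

Let's trace through this code step by step.

Initialize: d = {}
Initialize: items = [5, 5, 1, 6, 3, 2, 3, 2]
Entering loop: for idx, item in enumerate(items):

After execution: d = {5: 0, 1: 2, 6: 3, 3: 4, 2: 5}
{5: 0, 1: 2, 6: 3, 3: 4, 2: 5}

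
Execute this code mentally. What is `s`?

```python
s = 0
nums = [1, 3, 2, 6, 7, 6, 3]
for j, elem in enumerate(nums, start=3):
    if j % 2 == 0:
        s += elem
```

Let's trace through this code step by step.

Initialize: s = 0
Initialize: nums = [1, 3, 2, 6, 7, 6, 3]
Entering loop: for j, elem in enumerate(nums, start=3):

After execution: s = 15
15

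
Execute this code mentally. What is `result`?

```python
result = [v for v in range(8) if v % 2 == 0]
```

Let's trace through this code step by step.

Initialize: result = [v for v in range(8) if v % 2 == 0]

After execution: result = [0, 2, 4, 6]
[0, 2, 4, 6]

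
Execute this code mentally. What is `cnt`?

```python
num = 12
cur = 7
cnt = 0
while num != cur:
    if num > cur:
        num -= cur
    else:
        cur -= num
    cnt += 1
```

Let's trace through this code step by step.

Initialize: num = 12
Initialize: cur = 7
Initialize: cnt = 0
Entering loop: while num != cur:

After execution: cnt = 5
5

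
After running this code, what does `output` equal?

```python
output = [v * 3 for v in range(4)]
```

Let's trace through this code step by step.

Initialize: output = [v * 3 for v in range(4)]

After execution: output = [0, 3, 6, 9]
[0, 3, 6, 9]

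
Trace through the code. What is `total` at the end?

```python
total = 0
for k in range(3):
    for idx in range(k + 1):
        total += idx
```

Let's trace through this code step by step.

Initialize: total = 0
Entering loop: for k in range(3):

After execution: total = 4
4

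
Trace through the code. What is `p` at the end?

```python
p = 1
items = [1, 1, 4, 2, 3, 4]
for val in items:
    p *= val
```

Let's trace through this code step by step.

Initialize: p = 1
Initialize: items = [1, 1, 4, 2, 3, 4]
Entering loop: for val in items:

After execution: p = 96
96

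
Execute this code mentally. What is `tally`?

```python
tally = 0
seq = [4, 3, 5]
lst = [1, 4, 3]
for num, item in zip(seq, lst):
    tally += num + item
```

Let's trace through this code step by step.

Initialize: tally = 0
Initialize: seq = [4, 3, 5]
Initialize: lst = [1, 4, 3]
Entering loop: for num, item in zip(seq, lst):

After execution: tally = 20
20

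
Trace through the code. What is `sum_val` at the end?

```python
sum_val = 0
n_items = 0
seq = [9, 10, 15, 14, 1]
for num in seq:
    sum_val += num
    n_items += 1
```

Let's trace through this code step by step.

Initialize: sum_val = 0
Initialize: n_items = 0
Initialize: seq = [9, 10, 15, 14, 1]
Entering loop: for num in seq:

After execution: sum_val = 49
49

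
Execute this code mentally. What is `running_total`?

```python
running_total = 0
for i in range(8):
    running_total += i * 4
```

Let's trace through this code step by step.

Initialize: running_total = 0
Entering loop: for i in range(8):

After execution: running_total = 112
112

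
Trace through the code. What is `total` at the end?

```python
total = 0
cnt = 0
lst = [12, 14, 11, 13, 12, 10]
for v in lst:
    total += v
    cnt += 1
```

Let's trace through this code step by step.

Initialize: total = 0
Initialize: cnt = 0
Initialize: lst = [12, 14, 11, 13, 12, 10]
Entering loop: for v in lst:

After execution: total = 72
72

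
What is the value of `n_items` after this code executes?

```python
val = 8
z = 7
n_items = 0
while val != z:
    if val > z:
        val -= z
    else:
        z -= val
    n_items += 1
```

Let's trace through this code step by step.

Initialize: val = 8
Initialize: z = 7
Initialize: n_items = 0
Entering loop: while val != z:

After execution: n_items = 7
7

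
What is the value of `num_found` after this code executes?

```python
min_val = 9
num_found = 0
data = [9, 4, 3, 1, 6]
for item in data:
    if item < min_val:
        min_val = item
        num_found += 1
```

Let's trace through this code step by step.

Initialize: min_val = 9
Initialize: num_found = 0
Initialize: data = [9, 4, 3, 1, 6]
Entering loop: for item in data:

After execution: num_found = 3
3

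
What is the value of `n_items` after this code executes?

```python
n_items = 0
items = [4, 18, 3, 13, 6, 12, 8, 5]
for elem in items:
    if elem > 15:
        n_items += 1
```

Let's trace through this code step by step.

Initialize: n_items = 0
Initialize: items = [4, 18, 3, 13, 6, 12, 8, 5]
Entering loop: for elem in items:

After execution: n_items = 1
1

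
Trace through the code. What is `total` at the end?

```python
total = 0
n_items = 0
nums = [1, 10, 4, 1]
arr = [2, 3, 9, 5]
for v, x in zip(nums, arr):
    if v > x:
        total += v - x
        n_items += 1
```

Let's trace through this code step by step.

Initialize: total = 0
Initialize: n_items = 0
Initialize: nums = [1, 10, 4, 1]
Initialize: arr = [2, 3, 9, 5]
Entering loop: for v, x in zip(nums, arr):

After execution: total = 7
7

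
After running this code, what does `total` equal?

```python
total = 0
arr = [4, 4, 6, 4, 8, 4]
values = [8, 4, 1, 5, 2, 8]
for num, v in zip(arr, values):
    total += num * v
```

Let's trace through this code step by step.

Initialize: total = 0
Initialize: arr = [4, 4, 6, 4, 8, 4]
Initialize: values = [8, 4, 1, 5, 2, 8]
Entering loop: for num, v in zip(arr, values):

After execution: total = 122
122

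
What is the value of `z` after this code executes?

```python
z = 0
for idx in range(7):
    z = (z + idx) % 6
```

Let's trace through this code step by step.

Initialize: z = 0
Entering loop: for idx in range(7):

After execution: z = 3
3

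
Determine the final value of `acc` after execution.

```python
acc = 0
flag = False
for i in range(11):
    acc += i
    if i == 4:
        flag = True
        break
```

Let's trace through this code step by step.

Initialize: acc = 0
Initialize: flag = False
Entering loop: for i in range(11):

After execution: acc = 10
10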